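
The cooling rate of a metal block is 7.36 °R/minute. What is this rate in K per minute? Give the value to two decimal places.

4.09 K/minute

Since only a temperature interval is involved, the additive offset between the scales drops out.
A change of 1°R is a change of 5/9 K, so 7.36 × 5/9 = 4.09.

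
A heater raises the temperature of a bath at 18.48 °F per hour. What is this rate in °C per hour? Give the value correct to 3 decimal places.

10.267 °C/hour

Since only a temperature interval is involved, the additive offset between the scales drops out.
A change of 1°F is a change of 5/9°C, so 18.48 × 5/9 = 10.267.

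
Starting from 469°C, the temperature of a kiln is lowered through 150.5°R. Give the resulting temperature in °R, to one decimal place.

1185.4°R

The 150.5°R change is an interval, so only the factor 5/9 applies: -150.5 × 5/9 = -83.6111°C.
Final Celsius temperature: 469.0000 - 83.6111 = 385.3889°C.
In Rankine: 385.3889 × 1.8 + 491.67 = 1185.4°R.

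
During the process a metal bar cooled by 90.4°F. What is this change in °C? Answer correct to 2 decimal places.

An interval of 1°F corresponds to 5/9°C.
90.4 × 5/9 = 50.22.

50.22°C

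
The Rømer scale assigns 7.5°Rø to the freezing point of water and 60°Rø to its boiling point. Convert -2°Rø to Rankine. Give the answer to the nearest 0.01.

459.10°R

Linear interpolation between the fixed points: C = (-2 - 7.5) × 100 / (60 - 7.5) = -18.0952°C.
Then -18.0952 × 1.8 + 491.67 = 459.10°R.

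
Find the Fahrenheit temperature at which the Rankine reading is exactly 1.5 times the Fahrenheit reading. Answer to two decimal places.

Let F be the Fahrenheit reading. The Rankine reading is R = 1·F + 459.67.
Require R = 1.5·F: 1·F + 459.67 = 1.5·F.
(-0.5)·F = -459.67  ⇒  F = 919.34.

919.34°F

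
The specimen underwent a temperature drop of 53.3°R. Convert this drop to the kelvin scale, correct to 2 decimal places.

For a temperature interval the offset drops out; only the factor 5/9 applies.
53.3 × 5/9 = 29.61.

29.61 K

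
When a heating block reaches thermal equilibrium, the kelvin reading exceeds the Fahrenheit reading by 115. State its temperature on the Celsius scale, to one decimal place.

157.7°C

Let x be the Fahrenheit reading; then the kelvin reading is 5/9·x + 255.372.
(5/9·x + 255.372) - x = 115  ⇒  (-4/9)·x = -140.372  ⇒  x = 315.8375°F.
In Celsius: (315.8375 - 32) × 5/9 = 157.7°C.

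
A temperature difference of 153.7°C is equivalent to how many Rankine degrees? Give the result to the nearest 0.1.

276.7°R

Only the scale ratio 1.8 matters for a change in temperature.
153.7 × 1.8 = 276.7.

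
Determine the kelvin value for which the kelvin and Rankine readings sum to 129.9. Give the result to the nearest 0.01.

Let K be the kelvin reading. The Rankine reading is R = 1.8·K.
Require K + R = 129.9: (2.8)·K = 129.9.
K = (129.9) / (2.8) = 46.39.

46.39 K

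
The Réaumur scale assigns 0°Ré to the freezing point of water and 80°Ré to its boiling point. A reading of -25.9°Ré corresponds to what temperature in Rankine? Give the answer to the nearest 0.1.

433.4°R

Linear interpolation between the fixed points: C = (-25.9 - 0) × 100 / (80 - 0) = -32.3750°C.
Then -32.3750 × 1.8 + 491.67 = 433.4°R.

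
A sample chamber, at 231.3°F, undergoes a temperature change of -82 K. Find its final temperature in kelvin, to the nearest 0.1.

Initial temperature in Celsius: (231.3 - 32) × 5/9 = 110.7222°C.
The 82 K change is an interval; Kelvin and Celsius degrees are the same size, so ΔC = -82°C.
Final Celsius temperature: 110.7222 - 82.0000 = 28.7222°C.
In kelvin: 28.7222 + 273.15 = 301.9 K.

301.9 K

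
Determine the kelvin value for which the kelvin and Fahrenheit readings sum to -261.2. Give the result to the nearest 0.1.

Let K be the kelvin reading. The Fahrenheit reading is F = 1.8·K - 459.67.
Require K + F = -261.2: (2.8)·K - 459.67 = -261.2.
K = (-261.2 + 459.67) / (2.8) = 70.9.

70.9 K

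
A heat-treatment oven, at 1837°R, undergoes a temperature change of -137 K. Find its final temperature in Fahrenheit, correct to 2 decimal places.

1130.73°F

Initial temperature in Celsius: (1837 - 491.67) × 5/9 = 747.4056°C.
The 137 K change is an interval; Kelvin and Celsius degrees are the same size, so ΔC = -137°C.
Final Celsius temperature: 747.4056 - 137.0000 = 610.4056°C.
In Fahrenheit: 610.4056 × 1.8 + 32 = 1130.73°F.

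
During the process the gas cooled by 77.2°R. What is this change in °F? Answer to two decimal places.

77.20°F

Rankine and Fahrenheit degrees are the same size, so the interval is unchanged: 77.20.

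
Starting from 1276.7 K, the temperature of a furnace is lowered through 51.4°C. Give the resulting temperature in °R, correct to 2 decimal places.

2205.54°R

Initial temperature in Celsius: 1276.7 - 273.15 = 1003.5500°C.
Final Celsius temperature: 1003.5500 - 51.4000 = 952.1500°C.
In Rankine: 952.1500 × 1.8 + 491.67 = 2205.54°R.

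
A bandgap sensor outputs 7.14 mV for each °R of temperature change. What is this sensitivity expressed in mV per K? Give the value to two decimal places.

12.85 mV per K

Since only a temperature interval is involved, the additive offset between the scales drops out.
A change of 1 K is a change of 1.8°R, so per K the value is 7.14 × 1.8 = 12.85.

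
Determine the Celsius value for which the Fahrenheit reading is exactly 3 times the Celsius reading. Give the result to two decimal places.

Let C be the Celsius reading. The Fahrenheit reading is F = 1.8·C + 32.
Require F = 3·C: 1.8·C + 32 = 3·C.
(-1.2)·C = -32  ⇒  C = 26.67.

26.67°C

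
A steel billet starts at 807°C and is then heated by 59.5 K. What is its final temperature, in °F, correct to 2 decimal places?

The 59.5 K change is an interval; Kelvin and Celsius degrees are the same size, so ΔC = +59.5°C.
Final Celsius temperature: 807.0000 + 59.5000 = 866.5000°C.
In Fahrenheit: 866.5000 × 1.8 + 32 = 1591.70°F.

1591.70°F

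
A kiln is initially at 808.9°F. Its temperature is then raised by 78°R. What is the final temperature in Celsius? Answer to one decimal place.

Initial temperature in Celsius: (808.9 - 32) × 5/9 = 431.6111°C.
The 78°R change is an interval, so only the factor 5/9 applies: +78 × 5/9 = +43.3333°C.
Final Celsius temperature: 431.6111 + 43.3333 = 474.9444°C.

474.9°C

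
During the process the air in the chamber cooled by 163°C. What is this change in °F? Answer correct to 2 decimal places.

293.40°F

Only the scale ratio 1.8 matters for a change in temperature.
163 × 1.8 = 293.40.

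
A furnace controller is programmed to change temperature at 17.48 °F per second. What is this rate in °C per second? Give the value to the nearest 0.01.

Since only a temperature interval is involved, the additive offset between the scales drops out.
A change of 1°F is a change of 5/9°C, so 17.48 × 5/9 = 9.71.

9.71 °C/second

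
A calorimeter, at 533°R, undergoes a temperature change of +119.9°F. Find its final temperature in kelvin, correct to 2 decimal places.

362.72 K

Initial temperature in Celsius: (533 - 491.67) × 5/9 = 22.9611°C.
The 119.9°F change is an interval, so only the factor 5/9 applies: +119.9 × 5/9 = +66.6111°C.
Final Celsius temperature: 22.9611 + 66.6111 = 89.5722°C.
In kelvin: 89.5722 + 273.15 = 362.72 K.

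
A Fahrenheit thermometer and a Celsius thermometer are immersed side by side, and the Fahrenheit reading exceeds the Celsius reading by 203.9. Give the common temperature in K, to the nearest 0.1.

488.0 K

Let x be the Fahrenheit reading; then the Celsius reading is 5/9·x - 17.7778.
(5/9·x - 17.7778) - x = -203.9  ⇒  (-4/9)·x = -186.122  ⇒  x = 418.7750°F.
In Celsius: (418.775 - 32) × 5/9 = 214.8750°C.
In kelvin: 214.8750 + 273.15 = 488.0 K.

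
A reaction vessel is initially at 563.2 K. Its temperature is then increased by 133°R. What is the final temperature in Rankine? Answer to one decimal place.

1146.8°R

Initial temperature in Celsius: 563.2 - 273.15 = 290.0500°C.
The 133°R change is an interval, so only the factor 5/9 applies: +133 × 5/9 = +73.8889°C.
Final Celsius temperature: 290.0500 + 73.8889 = 363.9389°C.
In Rankine: 363.9389 × 1.8 + 491.67 = 1146.8°R.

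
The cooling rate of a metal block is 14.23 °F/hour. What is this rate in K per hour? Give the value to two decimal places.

7.91 K/hour

Since only a temperature interval is involved, the additive offset between the scales drops out.
A change of 1°F is a change of 5/9 K, so 14.23 × 5/9 = 7.91.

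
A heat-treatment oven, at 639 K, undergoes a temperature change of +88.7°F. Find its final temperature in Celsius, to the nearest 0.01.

Initial temperature in Celsius: 639 - 273.15 = 365.8500°C.
The 88.7°F change is an interval, so only the factor 5/9 applies: +88.7 × 5/9 = +49.2778°C.
Final Celsius temperature: 365.8500 + 49.2778 = 415.1278°C.

415.13°C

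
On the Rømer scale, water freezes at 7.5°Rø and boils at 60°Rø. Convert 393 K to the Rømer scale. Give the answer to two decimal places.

First in Celsius: 393 - 273.15 = 119.8500°C.
Linearly onto the Rømer scale: 7.5 + (119.8500 / 100) × (60 - 7.5) = 70.42°Rø.

70.42°Rø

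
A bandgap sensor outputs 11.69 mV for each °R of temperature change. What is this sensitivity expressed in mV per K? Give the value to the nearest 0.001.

Since only a temperature interval is involved, the additive offset between the scales drops out.
A change of 1 K is a change of 1.8°R, so per K the value is 11.69 × 1.8 = 21.042.

21.042 mV per K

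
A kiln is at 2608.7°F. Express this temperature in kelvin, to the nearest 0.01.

In Celsius: (2608.7 - 32) × 5/9 = 1431.5000°C.
In kelvin: 1431.5000 + 273.15 = 1704.65 K.

1704.65 K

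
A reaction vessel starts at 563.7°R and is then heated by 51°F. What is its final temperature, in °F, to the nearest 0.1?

155.0°F

Initial temperature in Celsius: (563.7 - 491.67) × 5/9 = 40.0167°C.
The 51°F change is an interval, so only the factor 5/9 applies: +51 × 5/9 = +28.3333°C.
Final Celsius temperature: 40.0167 + 28.3333 = 68.3500°C.
In Fahrenheit: 68.3500 × 1.8 + 32 = 155.0°F.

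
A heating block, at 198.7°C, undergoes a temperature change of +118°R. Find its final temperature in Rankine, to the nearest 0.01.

967.33°R

The 118°R change is an interval, so only the factor 5/9 applies: +118 × 5/9 = +65.5556°C.
Final Celsius temperature: 198.7000 + 65.5556 = 264.2556°C.
In Rankine: 264.2556 × 1.8 + 491.67 = 967.33°R.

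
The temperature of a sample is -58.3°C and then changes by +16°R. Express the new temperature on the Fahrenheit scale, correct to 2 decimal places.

The 16°R change is an interval, so only the factor 5/9 applies: +16 × 5/9 = +8.8889°C.
Final Celsius temperature: -58.3000 + 8.8889 = -49.4111°C.
In Fahrenheit: -49.4111 × 1.8 + 32 = -56.94°F.

-56.94°F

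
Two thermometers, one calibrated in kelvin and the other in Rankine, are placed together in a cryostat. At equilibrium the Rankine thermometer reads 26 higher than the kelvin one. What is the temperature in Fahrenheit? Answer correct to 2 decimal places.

-401.17°F

Let x be the kelvin reading; then the Rankine reading is 1.8·x.
(1.8·x) - x = 26  ⇒  (0.8)·x = 26  ⇒  x = 32.5000 K.
In Celsius: 32.5 - 273.15 = -240.6500°C.
In Fahrenheit: -240.6500 × 1.8 + 32 = -401.17°F.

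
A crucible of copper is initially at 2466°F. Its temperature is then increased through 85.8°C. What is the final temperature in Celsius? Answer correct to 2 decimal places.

1438.02°C

Initial temperature in Celsius: (2466 - 32) × 5/9 = 1352.2222°C.
Final Celsius temperature: 1352.2222 + 85.8000 = 1438.0222°C.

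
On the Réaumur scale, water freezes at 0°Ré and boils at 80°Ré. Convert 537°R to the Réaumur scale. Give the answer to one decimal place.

20.1°Ré

First in Celsius: (537 - 491.67) × 5/9 = 25.1833°C.
Linearly onto the Réaumur scale: 0 + (25.1833 / 100) × (80 - 0) = 20.1°Ré.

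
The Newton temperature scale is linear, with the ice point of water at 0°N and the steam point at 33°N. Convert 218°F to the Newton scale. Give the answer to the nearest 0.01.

34.10°N

First in Celsius: (218 - 32) × 5/9 = 103.3333°C.
Linearly onto the Newton scale: 0 + (103.3333 / 100) × (33 - 0) = 34.10°N.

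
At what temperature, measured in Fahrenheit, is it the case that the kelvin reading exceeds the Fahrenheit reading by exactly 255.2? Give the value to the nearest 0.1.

Let F be the Fahrenheit reading. The kelvin reading is K = 5/9·F + 255.372.
Require K - F = 255.2: (-4/9)·F + 255.372 = 255.2.
F = (255.2 - 255.372) / (-4/9) = 0.4.

0.4°F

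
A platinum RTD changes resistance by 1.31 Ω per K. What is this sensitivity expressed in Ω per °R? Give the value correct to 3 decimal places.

0.728 Ω per °R

The quantity depends on a temperature interval, so only the ratio of degree sizes applies; the offset between the scales is irrelevant.
A change of 1°R is a change of 5/9 K, so per °R the value is 1.31 × 5/9 = 0.728.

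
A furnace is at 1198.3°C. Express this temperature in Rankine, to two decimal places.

2648.61°R

In Rankine: 1198.3000 × 1.8 + 491.67 = 2648.61°R.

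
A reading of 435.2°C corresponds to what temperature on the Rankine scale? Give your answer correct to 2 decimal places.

1275.03°R

In Rankine: 435.2000 × 1.8 + 491.67 = 1275.03°R.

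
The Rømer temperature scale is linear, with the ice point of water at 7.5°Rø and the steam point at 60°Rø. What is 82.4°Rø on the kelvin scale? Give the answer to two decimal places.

415.82 K

Linear interpolation between the fixed points: C = (82.4 - 7.5) × 100 / (60 - 7.5) = 142.6667°C.
Then 142.6667 + 273.15 = 415.82 K.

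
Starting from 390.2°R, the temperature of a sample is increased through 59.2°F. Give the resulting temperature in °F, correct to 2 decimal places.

Initial temperature in Celsius: (390.2 - 491.67) × 5/9 = -56.3722°C.
The 59.2°F change is an interval, so only the factor 5/9 applies: +59.2 × 5/9 = +32.8889°C.
Final Celsius temperature: -56.3722 + 32.8889 = -23.4833°C.
In Fahrenheit: -23.4833 × 1.8 + 32 = -10.27°F.

-10.27°F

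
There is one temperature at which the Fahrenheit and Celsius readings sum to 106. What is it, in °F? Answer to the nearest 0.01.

Let F be the Fahrenheit reading. The Celsius reading is C = 5/9·F - 17.7778.
Require F + C = 106: (14/9)·F - 17.7778 = 106.
F = (106 + 17.7778) / (14/9) = 79.57.

79.57°F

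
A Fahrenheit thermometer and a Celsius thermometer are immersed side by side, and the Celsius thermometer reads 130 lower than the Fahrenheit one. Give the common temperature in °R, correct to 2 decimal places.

712.17°R

Let x be the Fahrenheit reading; then the Celsius reading is 5/9·x - 17.7778.
(5/9·x - 17.7778) - x = -130  ⇒  (-4/9)·x = -112.222  ⇒  x = 252.5000°F.
In Celsius: (252.5 - 32) × 5/9 = 122.5000°C.
In Rankine: 122.5000 × 1.8 + 491.67 = 712.17°R.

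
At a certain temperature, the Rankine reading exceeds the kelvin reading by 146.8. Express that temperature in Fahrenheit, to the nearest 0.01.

-129.37°F

Let x be the Rankine reading; then the kelvin reading is 5/9·x.
(5/9·x) - x = -146.8  ⇒  (-4/9)·x = -146.8  ⇒  x = 330.3000°R.
In Celsius: (330.3 - 491.67) × 5/9 = -89.6500°C.
In Fahrenheit: -89.6500 × 1.8 + 32 = -129.37°F.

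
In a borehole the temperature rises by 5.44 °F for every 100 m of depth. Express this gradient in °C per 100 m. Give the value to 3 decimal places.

3.022 °C/100 m

Since only a temperature interval is involved, the additive offset between the scales drops out.
A change of 1°F is a change of 5/9°C, so 5.44 × 5/9 = 3.022.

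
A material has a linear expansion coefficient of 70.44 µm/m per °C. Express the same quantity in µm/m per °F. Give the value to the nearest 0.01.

Since only a temperature interval is involved, the additive offset between the scales drops out.
A change of 1°F is a change of 5/9°C, so per °F the value is 70.44 × 5/9 = 39.13.

39.13 µm/m per °F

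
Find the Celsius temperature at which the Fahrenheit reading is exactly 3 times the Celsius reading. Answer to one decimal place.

26.7°C

Let C be the Celsius reading. The Fahrenheit reading is F = 1.8·C + 32.
Require F = 3·C: 1.8·C + 32 = 3·C.
(-1.2)·C = -32  ⇒  C = 26.7.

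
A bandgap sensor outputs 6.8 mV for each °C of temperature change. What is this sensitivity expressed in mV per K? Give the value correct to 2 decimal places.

The quantity depends on a temperature interval, so only the ratio of degree sizes applies; the offset between the scales is irrelevant.
A change of 1 K is a change of 1°C, so per K the value is 6.8 × 1 = 6.80.

6.80 mV per K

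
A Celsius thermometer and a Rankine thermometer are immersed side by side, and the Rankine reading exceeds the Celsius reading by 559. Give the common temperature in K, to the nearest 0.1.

357.3 K

Let x be the Celsius reading; then the Rankine reading is 1.8·x + 491.67.
(1.8·x + 491.67) - x = 559  ⇒  (0.8)·x = 67.33  ⇒  x = 84.1625°C.
In kelvin: 84.1625 + 273.15 = 357.3 K.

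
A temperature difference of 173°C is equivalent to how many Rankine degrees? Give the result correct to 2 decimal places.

311.40°R

For a temperature interval the offset drops out; only the factor 1.8 applies.
173 × 1.8 = 311.40.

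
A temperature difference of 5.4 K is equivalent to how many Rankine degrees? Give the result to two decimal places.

An interval of 1 K corresponds to 1.8°R.
5.4 × 1.8 = 9.72.

9.72°R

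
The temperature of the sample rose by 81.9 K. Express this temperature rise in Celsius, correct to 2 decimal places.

81.90°C

Kelvin and Celsius degrees are the same size, so the interval is unchanged: 81.90.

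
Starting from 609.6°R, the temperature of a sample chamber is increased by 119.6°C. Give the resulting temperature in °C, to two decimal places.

185.12°C

Initial temperature in Celsius: (609.6 - 491.67) × 5/9 = 65.5167°C.
Final Celsius temperature: 65.5167 + 119.6000 = 185.1167°C.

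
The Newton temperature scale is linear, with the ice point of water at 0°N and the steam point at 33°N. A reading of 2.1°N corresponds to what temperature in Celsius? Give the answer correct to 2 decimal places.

6.36°C

Linear interpolation between the fixed points: C = (2.1 - 0) × 100 / (33 - 0) = 6.3636°C.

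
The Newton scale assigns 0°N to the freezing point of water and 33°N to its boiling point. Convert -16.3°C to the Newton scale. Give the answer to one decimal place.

-5.4°N

Linearly onto the Newton scale: 0 + (-16.3000 / 100) × (33 - 0) = -5.4°N.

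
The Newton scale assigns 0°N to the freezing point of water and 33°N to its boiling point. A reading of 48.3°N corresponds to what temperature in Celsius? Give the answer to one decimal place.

Linear interpolation between the fixed points: C = (48.3 - 0) × 100 / (33 - 0) = 146.3636°C.

146.4°C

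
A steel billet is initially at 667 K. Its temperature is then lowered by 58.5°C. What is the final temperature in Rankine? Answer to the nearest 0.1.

1095.3°R

Initial temperature in Celsius: 667 - 273.15 = 393.8500°C.
Final Celsius temperature: 393.8500 - 58.5000 = 335.3500°C.
In Rankine: 335.3500 × 1.8 + 491.67 = 1095.3°R.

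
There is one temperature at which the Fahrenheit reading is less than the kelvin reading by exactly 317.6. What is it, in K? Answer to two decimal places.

177.59 K

Let K be the kelvin reading. The Fahrenheit reading is F = 1.8·K - 459.67.
Require F - K = -317.6: (0.8)·K - 459.67 = -317.6.
K = (-317.6 + 459.67) / (0.8) = 177.59.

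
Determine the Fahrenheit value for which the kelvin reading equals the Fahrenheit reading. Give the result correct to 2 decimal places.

Let F be the Fahrenheit reading. The kelvin reading is K = 5/9·F + 255.372.
Set K = F: 5/9·F + 255.372 = F.
(-4/9)·F = -255.372  ⇒  F = 574.59.

574.59°F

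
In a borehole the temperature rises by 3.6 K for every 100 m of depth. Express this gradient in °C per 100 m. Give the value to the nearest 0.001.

Since only a temperature interval is involved, the additive offset between the scales drops out.
A change of 1 K is a change of 1°C, so 3.6 × 1 = 3.600.

3.600 °C/100 m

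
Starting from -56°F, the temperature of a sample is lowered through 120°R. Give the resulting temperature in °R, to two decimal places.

283.67°R

Initial temperature in Celsius: (-56 - 32) × 5/9 = -48.8889°C.
The 120°R change is an interval, so only the factor 5/9 applies: -120 × 5/9 = -66.6667°C.
Final Celsius temperature: -48.8889 - 66.6667 = -115.5556°C.
In Rankine: -115.5556 × 1.8 + 491.67 = 283.67°R.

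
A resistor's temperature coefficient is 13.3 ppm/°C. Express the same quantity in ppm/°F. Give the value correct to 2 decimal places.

7.39 ppm/°F

Since only a temperature interval is involved, the additive offset between the scales drops out.
A change of 1°F is a change of 5/9°C, so per °F the value is 13.3 × 5/9 = 7.39.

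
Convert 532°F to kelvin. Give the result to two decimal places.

550.93 K

In Celsius: (532 - 32) × 5/9 = 277.7778°C.
In kelvin: 277.7778 + 273.15 = 550.93 K.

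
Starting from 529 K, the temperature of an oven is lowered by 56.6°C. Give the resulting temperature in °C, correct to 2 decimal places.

Initial temperature in Celsius: 529 - 273.15 = 255.8500°C.
Final Celsius temperature: 255.8500 - 56.6000 = 199.2500°C.

199.25°C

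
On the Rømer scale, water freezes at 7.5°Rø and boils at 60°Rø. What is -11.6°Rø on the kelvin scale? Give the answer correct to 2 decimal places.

236.77 K

Linear interpolation between the fixed points: C = (-11.6 - 7.5) × 100 / (60 - 7.5) = -36.3810°C.
Then -36.3810 + 273.15 = 236.77 K.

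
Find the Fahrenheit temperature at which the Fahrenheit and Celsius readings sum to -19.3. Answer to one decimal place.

-1.0°F

Let F be the Fahrenheit reading. The Celsius reading is C = 5/9·F - 17.7778.
Require F + C = -19.3: (14/9)·F - 17.7778 = -19.3.
F = (-19.3 + 17.7778) / (14/9) = -1.0.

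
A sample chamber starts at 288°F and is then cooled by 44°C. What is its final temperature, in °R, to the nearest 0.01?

668.47°R

Initial temperature in Celsius: (288 - 32) × 5/9 = 142.2222°C.
Final Celsius temperature: 142.2222 - 44.0000 = 98.2222°C.
In Rankine: 98.2222 × 1.8 + 491.67 = 668.47°R.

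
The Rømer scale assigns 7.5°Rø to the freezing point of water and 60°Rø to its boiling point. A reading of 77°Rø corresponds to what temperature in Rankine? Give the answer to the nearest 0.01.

729.96°R

Linear interpolation between the fixed points: C = (77 - 7.5) × 100 / (60 - 7.5) = 132.3810°C.
Then 132.3810 × 1.8 + 491.67 = 729.96°R.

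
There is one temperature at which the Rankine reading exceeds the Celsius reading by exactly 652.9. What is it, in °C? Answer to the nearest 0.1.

201.5°C

Let C be the Celsius reading. The Rankine reading is R = 1.8·C + 491.67.
Require R - C = 652.9: (0.8)·C + 491.67 = 652.9.
C = (652.9 - 491.67) / (0.8) = 201.5.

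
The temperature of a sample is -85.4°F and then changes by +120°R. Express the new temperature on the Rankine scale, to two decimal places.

Initial temperature in Celsius: (-85.4 - 32) × 5/9 = -65.2222°C.
The 120°R change is an interval, so only the factor 5/9 applies: +120 × 5/9 = +66.6667°C.
Final Celsius temperature: -65.2222 + 66.6667 = 1.4444°C.
In Rankine: 1.4444 × 1.8 + 491.67 = 494.27°R.

494.27°R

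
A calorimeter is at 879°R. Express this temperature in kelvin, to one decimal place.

488.3 K

In Celsius: (879 - 491.67) × 5/9 = 215.1833°C.
In kelvin: 215.1833 + 273.15 = 488.3 K.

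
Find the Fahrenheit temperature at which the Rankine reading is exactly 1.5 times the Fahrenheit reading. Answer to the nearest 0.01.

Let F be the Fahrenheit reading. The Rankine reading is R = 1·F + 459.67.
Require R = 1.5·F: 1·F + 459.67 = 1.5·F.
(-0.5)·F = -459.67  ⇒  F = 919.34.

919.34°F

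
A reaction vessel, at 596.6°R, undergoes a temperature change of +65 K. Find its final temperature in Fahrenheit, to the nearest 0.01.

Initial temperature in Celsius: (596.6 - 491.67) × 5/9 = 58.2944°C.
The 65 K change is an interval; Kelvin and Celsius degrees are the same size, so ΔC = +65°C.
Final Celsius temperature: 58.2944 + 65.0000 = 123.2944°C.
In Fahrenheit: 123.2944 × 1.8 + 32 = 253.93°F.

253.93°F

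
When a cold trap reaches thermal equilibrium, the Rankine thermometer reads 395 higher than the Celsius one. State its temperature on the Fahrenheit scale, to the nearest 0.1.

Let x be the Celsius reading; then the Rankine reading is 1.8·x + 491.67.
(1.8·x + 491.67) - x = 395  ⇒  (0.8)·x = -96.67  ⇒  x = -120.8375°C.
In Fahrenheit: -120.8375 × 1.8 + 32 = -185.5°F.

-185.5°F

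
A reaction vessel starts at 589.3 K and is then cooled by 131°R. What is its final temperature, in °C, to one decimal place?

Initial temperature in Celsius: 589.3 - 273.15 = 316.1500°C.
The 131°R change is an interval, so only the factor 5/9 applies: -131 × 5/9 = -72.7778°C.
Final Celsius temperature: 316.1500 - 72.7778 = 243.3722°C.

243.4°C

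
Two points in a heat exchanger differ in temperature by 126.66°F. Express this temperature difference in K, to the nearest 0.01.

70.37 K

For a temperature interval the offset drops out; only the factor 5/9 applies.
126.66 × 5/9 = 70.37.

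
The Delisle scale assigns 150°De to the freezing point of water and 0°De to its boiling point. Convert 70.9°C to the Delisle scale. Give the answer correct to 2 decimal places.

Linearly onto the Delisle scale: 150 + (70.9000 / 100) × (0 - 150) = 43.65°De.

43.65°De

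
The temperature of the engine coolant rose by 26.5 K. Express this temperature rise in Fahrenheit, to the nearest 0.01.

47.70°F

An interval of 1 K corresponds to 1.8°F.
26.5 × 1.8 = 47.70.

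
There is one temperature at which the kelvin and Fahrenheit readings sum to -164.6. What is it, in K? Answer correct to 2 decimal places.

Let K be the kelvin reading. The Fahrenheit reading is F = 1.8·K - 459.67.
Require K + F = -164.6: (2.8)·K - 459.67 = -164.6.
K = (-164.6 + 459.67) / (2.8) = 105.38.

105.38 K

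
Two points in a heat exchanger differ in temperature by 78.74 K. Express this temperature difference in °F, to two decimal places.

For a temperature interval the offset drops out; only the factor 1.8 applies.
78.74 × 1.8 = 141.73.

141.73°F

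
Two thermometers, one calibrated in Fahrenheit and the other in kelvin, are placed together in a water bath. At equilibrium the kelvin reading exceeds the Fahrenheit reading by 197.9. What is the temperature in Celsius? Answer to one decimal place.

54.1°C

Let x be the Fahrenheit reading; then the kelvin reading is 5/9·x + 255.372.
(5/9·x + 255.372) - x = 197.9  ⇒  (-4/9)·x = -57.4722  ⇒  x = 129.3125°F.
In Celsius: (129.3125 - 32) × 5/9 = 54.1°C.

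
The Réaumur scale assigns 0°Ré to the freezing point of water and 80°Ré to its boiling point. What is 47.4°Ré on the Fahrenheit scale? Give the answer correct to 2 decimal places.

Linear interpolation between the fixed points: C = (47.4 - 0) × 100 / (80 - 0) = 59.2500°C.
Then 59.2500 × 1.8 + 32 = 138.65°F.

138.65°F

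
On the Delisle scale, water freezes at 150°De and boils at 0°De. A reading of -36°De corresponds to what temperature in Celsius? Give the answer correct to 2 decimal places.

Linear interpolation between the fixed points: C = (-36 - 150) × 100 / (0 - 150) = 124.0000°C.

124.00°C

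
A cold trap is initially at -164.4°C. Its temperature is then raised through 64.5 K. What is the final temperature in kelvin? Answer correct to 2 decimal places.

The 64.5 K change is an interval; Kelvin and Celsius degrees are the same size, so ΔC = +64.5°C.
Final Celsius temperature: -164.4000 + 64.5000 = -99.9000°C.
In kelvin: -99.9000 + 273.15 = 173.25 K.

173.25 K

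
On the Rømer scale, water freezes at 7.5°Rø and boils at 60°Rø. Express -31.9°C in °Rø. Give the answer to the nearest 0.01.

Linearly onto the Rømer scale: 7.5 + (-31.9000 / 100) × (60 - 7.5) = -9.25°Rø.

-9.25°Rø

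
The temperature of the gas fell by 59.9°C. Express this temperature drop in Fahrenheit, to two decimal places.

An interval of 1°C corresponds to 1.8°F.
59.9 × 1.8 = 107.82.

107.82°F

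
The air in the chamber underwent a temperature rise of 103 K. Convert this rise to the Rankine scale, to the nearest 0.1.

185.4°R

For a temperature interval the offset drops out; only the factor 1.8 applies.
103 × 1.8 = 185.4.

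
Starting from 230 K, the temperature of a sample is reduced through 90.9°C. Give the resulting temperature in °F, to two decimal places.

-209.29°F

Initial temperature in Celsius: 230 - 273.15 = -43.1500°C.
Final Celsius temperature: -43.1500 - 90.9000 = -134.0500°C.
In Fahrenheit: -134.0500 × 1.8 + 32 = -209.29°F.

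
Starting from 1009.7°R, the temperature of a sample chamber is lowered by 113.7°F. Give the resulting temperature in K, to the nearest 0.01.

Initial temperature in Celsius: (1009.7 - 491.67) × 5/9 = 287.7944°C.
The 113.7°F change is an interval, so only the factor 5/9 applies: -113.7 × 5/9 = -63.1667°C.
Final Celsius temperature: 287.7944 - 63.1667 = 224.6278°C.
In kelvin: 224.6278 + 273.15 = 497.78 K.

497.78 K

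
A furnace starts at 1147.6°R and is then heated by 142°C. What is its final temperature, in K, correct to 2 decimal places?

Initial temperature in Celsius: (1147.6 - 491.67) × 5/9 = 364.4056°C.
Final Celsius temperature: 364.4056 + 142.0000 = 506.4056°C.
In kelvin: 506.4056 + 273.15 = 779.56 K.

779.56 K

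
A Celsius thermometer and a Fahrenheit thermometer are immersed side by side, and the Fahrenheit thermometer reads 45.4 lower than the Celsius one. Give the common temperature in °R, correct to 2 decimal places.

317.52°R

Let x be the Celsius reading; then the Fahrenheit reading is 1.8·x + 32.
(1.8·x + 32) - x = -45.4  ⇒  (0.8)·x = -77.4  ⇒  x = -96.7500°C.
In Rankine: -96.7500 × 1.8 + 491.67 = 317.52°R.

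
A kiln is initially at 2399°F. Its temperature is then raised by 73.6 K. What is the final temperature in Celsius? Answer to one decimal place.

1388.6°C

Initial temperature in Celsius: (2399 - 32) × 5/9 = 1315.0000°C.
The 73.6 K change is an interval; Kelvin and Celsius degrees are the same size, so ΔC = +73.6°C.
Final Celsius temperature: 1315.0000 + 73.6000 = 1388.6000°C.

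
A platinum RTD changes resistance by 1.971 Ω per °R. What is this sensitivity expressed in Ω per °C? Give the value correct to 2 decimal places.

3.55 Ω per °C

The quantity depends on a temperature interval, so only the ratio of degree sizes applies; the offset between the scales is irrelevant.
A change of 1°C is a change of 1.8°R, so per °C the value is 1.971 × 1.8 = 3.55.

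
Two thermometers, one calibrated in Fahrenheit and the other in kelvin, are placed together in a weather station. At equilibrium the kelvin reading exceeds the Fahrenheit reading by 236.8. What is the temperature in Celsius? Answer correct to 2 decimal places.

5.44°C

Let x be the Fahrenheit reading; then the kelvin reading is 5/9·x + 255.372.
(5/9·x + 255.372) - x = 236.8  ⇒  (-4/9)·x = -18.5722  ⇒  x = 41.7875°F.
In Celsius: (41.7875 - 32) × 5/9 = 5.44°C.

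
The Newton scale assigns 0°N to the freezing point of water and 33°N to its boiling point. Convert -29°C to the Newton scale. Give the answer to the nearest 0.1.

-9.6°N

Linearly onto the Newton scale: 0 + (-29.0000 / 100) × (33 - 0) = -9.6°N.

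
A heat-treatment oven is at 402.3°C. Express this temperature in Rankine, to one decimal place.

In Rankine: 402.3000 × 1.8 + 491.67 = 1215.8°R.

1215.8°R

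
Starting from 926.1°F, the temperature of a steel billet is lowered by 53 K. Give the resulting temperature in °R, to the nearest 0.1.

Initial temperature in Celsius: (926.1 - 32) × 5/9 = 496.7222°C.
The 53 K change is an interval; Kelvin and Celsius degrees are the same size, so ΔC = -53°C.
Final Celsius temperature: 496.7222 - 53.0000 = 443.7222°C.
In Rankine: 443.7222 × 1.8 + 491.67 = 1290.4°R.

1290.4°R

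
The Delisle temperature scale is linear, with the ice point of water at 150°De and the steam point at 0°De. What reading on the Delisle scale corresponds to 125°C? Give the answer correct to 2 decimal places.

-37.50°De

Linearly onto the Delisle scale: 150 + (125.0000 / 100) × (0 - 150) = -37.50°De.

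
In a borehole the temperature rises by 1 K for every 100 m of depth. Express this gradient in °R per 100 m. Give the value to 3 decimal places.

The quantity depends on a temperature interval, so only the ratio of degree sizes applies; the offset between the scales is irrelevant.
A change of 1 K is a change of 1.8°R, so 1 × 1.8 = 1.800.

1.800 °R/100 m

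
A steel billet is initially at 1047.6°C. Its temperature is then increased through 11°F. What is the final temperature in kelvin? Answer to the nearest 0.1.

1326.9 K

The 11°F change is an interval, so only the factor 5/9 applies: +11 × 5/9 = +6.1111°C.
Final Celsius temperature: 1047.6000 + 6.1111 = 1053.7111°C.
In kelvin: 1053.7111 + 273.15 = 1326.9 K.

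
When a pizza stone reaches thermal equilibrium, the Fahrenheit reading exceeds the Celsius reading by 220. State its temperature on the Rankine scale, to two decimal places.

Let x be the Celsius reading; then the Fahrenheit reading is 1.8·x + 32.
(1.8·x + 32) - x = 220  ⇒  (0.8)·x = 188  ⇒  x = 235.0000°C.
In Rankine: 235.0000 × 1.8 + 491.67 = 914.67°R.

914.67°R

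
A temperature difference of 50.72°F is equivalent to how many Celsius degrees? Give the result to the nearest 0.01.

28.18°C

For a temperature interval the offset drops out; only the factor 5/9 applies.
50.72 × 5/9 = 28.18.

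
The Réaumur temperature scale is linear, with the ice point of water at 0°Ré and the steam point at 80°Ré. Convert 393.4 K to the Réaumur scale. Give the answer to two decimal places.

First in Celsius: 393.4 - 273.15 = 120.2500°C.
Linearly onto the Réaumur scale: 0 + (120.2500 / 100) × (80 - 0) = 96.20°Ré.

96.20°Ré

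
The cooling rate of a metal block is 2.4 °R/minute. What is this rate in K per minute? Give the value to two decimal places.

Since only a temperature interval is involved, the additive offset between the scales drops out.
A change of 1°R is a change of 5/9 K, so 2.4 × 5/9 = 1.33.

1.33 K/minute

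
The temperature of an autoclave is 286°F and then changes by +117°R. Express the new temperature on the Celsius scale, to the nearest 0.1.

206.1°C

Initial temperature in Celsius: (286 - 32) × 5/9 = 141.1111°C.
The 117°R change is an interval, so only the factor 5/9 applies: +117 × 5/9 = +65.0000°C.
Final Celsius temperature: 141.1111 + 65.0000 = 206.1111°C.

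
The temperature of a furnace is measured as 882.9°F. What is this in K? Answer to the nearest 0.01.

In Celsius: (882.9 - 32) × 5/9 = 472.7222°C.
In kelvin: 472.7222 + 273.15 = 745.87 K.

745.87 K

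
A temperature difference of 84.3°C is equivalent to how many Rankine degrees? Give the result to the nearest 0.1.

151.7°R

For a temperature interval the offset drops out; only the factor 1.8 applies.
84.3 × 1.8 = 151.7.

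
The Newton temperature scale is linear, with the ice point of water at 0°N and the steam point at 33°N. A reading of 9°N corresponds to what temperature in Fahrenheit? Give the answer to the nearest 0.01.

Linear interpolation between the fixed points: C = (9 - 0) × 100 / (33 - 0) = 27.2727°C.
Then 27.2727 × 1.8 + 32 = 81.09°F.

81.09°F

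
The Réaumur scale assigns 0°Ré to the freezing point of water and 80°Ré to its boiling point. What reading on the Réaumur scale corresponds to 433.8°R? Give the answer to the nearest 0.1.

-25.7°Ré

First in Celsius: (433.8 - 491.67) × 5/9 = -32.1500°C.
Linearly onto the Réaumur scale: 0 + (-32.1500 / 100) × (80 - 0) = -25.7°Ré.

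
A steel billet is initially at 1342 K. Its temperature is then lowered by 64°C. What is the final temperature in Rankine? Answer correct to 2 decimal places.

2300.40°R

Initial temperature in Celsius: 1342 - 273.15 = 1068.8500°C.
Final Celsius temperature: 1068.8500 - 64.0000 = 1004.8500°C.
In Rankine: 1004.8500 × 1.8 + 491.67 = 2300.40°R.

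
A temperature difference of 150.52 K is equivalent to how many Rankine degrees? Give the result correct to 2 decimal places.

An interval of 1 K corresponds to 1.8°R.
150.52 × 1.8 = 270.94.

270.94°R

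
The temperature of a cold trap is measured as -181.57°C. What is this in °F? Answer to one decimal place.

-294.8°F

In Fahrenheit: -181.5700 × 1.8 + 32 = -294.8°F.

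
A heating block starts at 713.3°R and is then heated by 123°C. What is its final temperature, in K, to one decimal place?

519.3 K

Initial temperature in Celsius: (713.3 - 491.67) × 5/9 = 123.1278°C.
Final Celsius temperature: 123.1278 + 123.0000 = 246.1278°C.
In kelvin: 246.1278 + 273.15 = 519.3 K.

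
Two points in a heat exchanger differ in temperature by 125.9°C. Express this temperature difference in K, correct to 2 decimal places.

Celsius and kelvin degrees are the same size, so the interval is unchanged: 125.90.

125.90 K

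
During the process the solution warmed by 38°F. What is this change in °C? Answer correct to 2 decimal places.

An interval of 1°F corresponds to 5/9°C.
38 × 5/9 = 21.11.

21.11°C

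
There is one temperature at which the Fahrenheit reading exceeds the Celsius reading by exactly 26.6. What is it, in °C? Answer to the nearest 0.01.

-6.75°C

Let C be the Celsius reading. The Fahrenheit reading is F = 1.8·C + 32.
Require F - C = 26.6: (0.8)·C + 32 = 26.6.
C = (26.6 - 32) / (0.8) = -6.75.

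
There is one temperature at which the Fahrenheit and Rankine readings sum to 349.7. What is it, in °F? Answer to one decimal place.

-55.0°F

Let F be the Fahrenheit reading. The Rankine reading is R = 1·F + 459.67.
Require F + R = 349.7: (2)·F + 459.67 = 349.7.
F = (349.7 - 459.67) / (2) = -55.0.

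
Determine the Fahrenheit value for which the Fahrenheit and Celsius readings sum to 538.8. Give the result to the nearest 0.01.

Let F be the Fahrenheit reading. The Celsius reading is C = 5/9·F - 17.7778.
Require F + C = 538.8: (14/9)·F - 17.7778 = 538.8.
F = (538.8 + 17.7778) / (14/9) = 357.80.

357.80°F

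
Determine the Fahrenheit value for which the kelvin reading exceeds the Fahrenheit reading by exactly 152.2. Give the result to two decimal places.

Let F be the Fahrenheit reading. The kelvin reading is K = 5/9·F + 255.372.
Require K - F = 152.2: (-4/9)·F + 255.372 = 152.2.
F = (152.2 - 255.372) / (-4/9) = 232.14.

232.14°F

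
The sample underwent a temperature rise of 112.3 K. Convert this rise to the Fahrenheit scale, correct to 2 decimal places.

202.14°F

For a temperature interval the offset drops out; only the factor 1.8 applies.
112.3 × 1.8 = 202.14.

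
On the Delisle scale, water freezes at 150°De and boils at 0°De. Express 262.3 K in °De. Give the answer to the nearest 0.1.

166.3°De

First in Celsius: 262.3 - 273.15 = -10.8500°C.
Linearly onto the Delisle scale: 150 + (-10.8500 / 100) × (0 - 150) = 166.3°De.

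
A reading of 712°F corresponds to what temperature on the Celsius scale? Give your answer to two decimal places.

377.78°C

In Celsius: (712 - 32) × 5/9 = 377.7778°C.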